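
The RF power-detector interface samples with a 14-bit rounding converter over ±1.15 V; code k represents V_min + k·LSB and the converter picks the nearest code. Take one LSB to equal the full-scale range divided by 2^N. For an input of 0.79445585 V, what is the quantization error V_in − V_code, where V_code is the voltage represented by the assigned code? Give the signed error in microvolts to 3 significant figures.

Span: 1.15 V − (-1.15 V) = 2.3 V. LSB = 2.3 V / 2^14 ≈ 140.4 µV.
(V_in − V_min)/LSB = (0.79445585 − (-1.15)) × 16384/2.3 = 13851.2890 → nearest code k = 13851.
Reconstructed level: -1.15 + 13851 × 2.3/16384 V = 0.79441528320 V.
Error = V_in − V_code = 0.79445585 − (0.79441528320) = +40.6 µV.

+40.6 µV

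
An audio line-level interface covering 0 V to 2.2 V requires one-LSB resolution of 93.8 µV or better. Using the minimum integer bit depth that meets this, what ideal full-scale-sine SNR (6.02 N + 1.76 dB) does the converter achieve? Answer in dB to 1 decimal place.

92.1 dB

Full-scale range = 2.2 V.
Need 2^N ≥ 2.2 V / 93.8 µV = 23450 → N_min = 15.
SNR = 6.02 × 15 + 1.76 = 92.06 dB.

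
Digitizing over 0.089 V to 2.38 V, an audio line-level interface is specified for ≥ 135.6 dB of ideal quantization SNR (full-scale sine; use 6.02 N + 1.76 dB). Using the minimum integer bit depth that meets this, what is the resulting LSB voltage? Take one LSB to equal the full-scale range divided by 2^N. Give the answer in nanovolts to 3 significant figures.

273 nV

Span: 2.38 V − (0.089 V) = 2.291 V.
Required N = ⌈(135.6 − 1.76)/6.02⌉ = ⌈22.233⌉ = 23.
Step size = 2.291/8388608 V = 273 nV.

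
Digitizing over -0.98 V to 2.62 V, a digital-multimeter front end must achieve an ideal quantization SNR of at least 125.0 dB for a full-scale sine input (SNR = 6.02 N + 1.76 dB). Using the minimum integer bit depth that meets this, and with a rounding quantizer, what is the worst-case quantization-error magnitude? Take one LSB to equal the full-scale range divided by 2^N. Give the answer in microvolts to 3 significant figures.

Range = 2.62 − (-0.98) = 3.6 V.
Solving 6.02 N ≥ 125.0 − 1.76: N ≥ 20.472. Round up → N = 21.
LSB = 3.6 V ÷ 2^21 = 3.6/2097152 V = 1.7166 µV.
|e|_max = LSB/2 = 0.858 µV.

0.858 µV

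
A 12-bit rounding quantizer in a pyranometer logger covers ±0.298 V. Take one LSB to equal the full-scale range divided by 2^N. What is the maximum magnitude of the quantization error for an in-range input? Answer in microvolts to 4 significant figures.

72.75 µV

Span: 0.298 V − (-0.298 V) = 0.596 V.
Step size = 0.596/4096 V = 145.508 µV.
Worst-case error for round-to-nearest is half an LSB: 72.75 µV.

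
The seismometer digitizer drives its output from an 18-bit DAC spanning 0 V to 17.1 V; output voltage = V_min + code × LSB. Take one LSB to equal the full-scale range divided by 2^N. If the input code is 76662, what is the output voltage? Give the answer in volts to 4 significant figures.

Full-scale range = 17.1 V. LSB = 17.1 V / 2^18.
Output = V_min + (76662/262144) × range = 0 + 0.292442 × 17.1 V
      = 0 V + 5.00076 V = 5.00076 V.

5.001 V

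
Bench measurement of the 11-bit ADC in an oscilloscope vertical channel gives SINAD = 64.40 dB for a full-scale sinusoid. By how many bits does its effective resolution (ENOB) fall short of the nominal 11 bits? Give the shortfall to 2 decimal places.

ENOB = (SINAD − 1.76)/6.02 = (64.40 − 1.76)/6.02 = 10.4053 bits.
Shortfall = 11 − 10.4053 = 0.5947 bits.

0.59 bits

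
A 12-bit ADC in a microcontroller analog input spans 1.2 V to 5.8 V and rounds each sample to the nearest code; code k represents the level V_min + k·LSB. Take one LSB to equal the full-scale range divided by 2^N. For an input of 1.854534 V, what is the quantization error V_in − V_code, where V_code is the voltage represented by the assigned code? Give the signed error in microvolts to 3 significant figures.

−202 µV

Span: 5.8 V − (1.2 V) = 4.6 V. LSB = 4.6 V / 2^12 ≈ 1.123 mV.
(V_in − V_min)/LSB = (1.854534 − (1.2)) × 4096/4.6 = 582.8198 → nearest code k = 583.
Reconstructed level: 1.2 + 583 × 4.6/4096 V = 1.854736328 V.
e = 1.854534 − (1.854736328) = −202 µV.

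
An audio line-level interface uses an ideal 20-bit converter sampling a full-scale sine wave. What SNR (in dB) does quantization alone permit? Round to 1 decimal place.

122.2 dB

Ideal quantization SNR: 6.02 × 20 + 1.76 dB = 122.2 dB.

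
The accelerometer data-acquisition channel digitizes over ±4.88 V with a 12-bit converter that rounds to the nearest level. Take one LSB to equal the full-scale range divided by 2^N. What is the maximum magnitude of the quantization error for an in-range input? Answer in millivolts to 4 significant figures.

1.191 mV

Full-scale range = 4.88 V − (-4.88 V) = 9.76 V.
One LSB is 9.76 V / 4096 = 2.38281 mV.
Worst-case error for round-to-nearest is half an LSB: 1.191 mV.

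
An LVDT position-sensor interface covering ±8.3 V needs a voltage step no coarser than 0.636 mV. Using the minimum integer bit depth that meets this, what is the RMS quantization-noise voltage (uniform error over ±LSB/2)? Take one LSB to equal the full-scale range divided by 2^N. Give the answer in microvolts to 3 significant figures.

Range = 8.3 − (-8.3) = 16.6 V.
Levels needed ≥ 16.6/0.636 mV = 26100. 2^15 = 32768 suffices, so N_min = 15.
LSB = 16.6 V ÷ 2^15 = 16.6/32768 V = 0.50659 mV.
RMS noise = LSB/√12 = 146 µV.

146 µV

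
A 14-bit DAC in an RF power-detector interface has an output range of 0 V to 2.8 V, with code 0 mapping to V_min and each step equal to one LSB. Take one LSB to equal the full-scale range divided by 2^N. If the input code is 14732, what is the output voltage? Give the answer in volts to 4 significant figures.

Span = 2.8 V. LSB = 2.8 V / 2^14.
V_out = V_min + code × LSB = 0 V + 14732 × 2.8 V / 16384
      = 0 V + 2.51768 V = 2.51768 V.

2.518 V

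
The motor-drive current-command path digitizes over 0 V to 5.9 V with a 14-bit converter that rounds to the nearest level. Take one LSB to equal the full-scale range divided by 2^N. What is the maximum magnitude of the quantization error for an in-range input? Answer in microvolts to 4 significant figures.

180.1 µV

Span = 5.9 V.
LSB = 5.9 V ÷ 2^14 = 5.9/16384 V = 360.107 µV.
|e|_max = LSB/2 = 180.1 µV.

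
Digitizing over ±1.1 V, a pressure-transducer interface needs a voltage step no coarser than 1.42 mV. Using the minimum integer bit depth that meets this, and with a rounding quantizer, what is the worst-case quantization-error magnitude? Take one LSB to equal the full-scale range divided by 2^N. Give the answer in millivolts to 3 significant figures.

0.537 mV

Full-scale range = 1.1 V − (-1.1 V) = 2.2 V.
Need 2^N ≥ 2.2 V / 1.42 mV = 1549 → N_min = 11.
LSB = 2.2 V ÷ 2^11 = 2.2/2048 V = 1.0742 mV.
|e|_max = LSB/2 = 0.537 mV.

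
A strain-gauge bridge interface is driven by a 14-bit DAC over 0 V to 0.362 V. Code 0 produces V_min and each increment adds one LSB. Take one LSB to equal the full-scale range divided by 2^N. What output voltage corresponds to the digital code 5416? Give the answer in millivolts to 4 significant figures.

Full-scale range = 0.362 V. LSB = 0.362 V / 2^14.
Output = V_min + (5416/16384) × range = 0 + 0.330566 × 0.362 V
      = 0 + 0.119665 = 0.119665 V.

119.7 mV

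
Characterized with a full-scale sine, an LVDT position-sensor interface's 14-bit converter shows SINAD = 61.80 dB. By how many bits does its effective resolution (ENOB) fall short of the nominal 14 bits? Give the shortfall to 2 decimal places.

N_eff = (61.80 − 1.76)/6.02 = 9.9734 bits.
Shortfall = 14 − 9.9734 = 4.0266 bits.

4.03 bits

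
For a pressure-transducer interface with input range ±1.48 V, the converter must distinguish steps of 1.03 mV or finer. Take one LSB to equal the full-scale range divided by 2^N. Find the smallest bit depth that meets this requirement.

Full-scale range = 1.48 V − (-1.48 V) = 2.96 V.
Need 2^N ≥ 2.96 V / 1.03 mV = 2874 → N_min = 12.

12 bits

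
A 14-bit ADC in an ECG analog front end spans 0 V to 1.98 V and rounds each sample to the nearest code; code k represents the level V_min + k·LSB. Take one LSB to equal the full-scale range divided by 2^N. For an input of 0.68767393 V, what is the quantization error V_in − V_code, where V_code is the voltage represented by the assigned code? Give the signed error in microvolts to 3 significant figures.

+39.7 µV

Span = 1.98 V. LSB = 1.98 V / 2^14 ≈ 120.8 µV.
(0.68767393 − (0)) / LSB = 0.68767393 × 16384/1.98 = 5690.3281. Nearest integer: k = 5690.
Reconstructed level: 0 + 5690 × 1.98/16384 V = 0.68763427734 V.
e = 0.68767393 − (0.68763427734) = +39.7 µV.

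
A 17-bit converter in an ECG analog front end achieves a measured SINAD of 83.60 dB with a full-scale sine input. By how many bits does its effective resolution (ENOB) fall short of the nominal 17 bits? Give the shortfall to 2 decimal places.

3.41 bits

ENOB = (SINAD − 1.76)/6.02 = (83.60 − 1.76)/6.02 = 13.5947 bits.
Shortfall = 17 − 13.5947 = 3.4053 bits.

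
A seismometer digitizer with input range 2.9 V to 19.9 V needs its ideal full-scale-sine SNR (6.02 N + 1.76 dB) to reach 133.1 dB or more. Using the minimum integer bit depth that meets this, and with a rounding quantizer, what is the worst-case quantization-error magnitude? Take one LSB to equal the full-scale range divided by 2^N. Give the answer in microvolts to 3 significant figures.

Span: 19.9 V − (2.9 V) = 17 V.
N ≥ (133.1 − 1.76)/6.02 = 21.817 → N_min = 22.
LSB = 17 V / 2^22 = 4.0531 µV.
|e|_max = LSB/2 = 2.03 µV.

2.03 µV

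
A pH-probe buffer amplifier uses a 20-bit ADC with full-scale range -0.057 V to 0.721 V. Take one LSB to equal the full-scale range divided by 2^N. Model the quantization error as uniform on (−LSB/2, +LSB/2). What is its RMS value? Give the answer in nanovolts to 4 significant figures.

Full-scale range = 0.721 V − (-0.057 V) = 0.778 V.
One LSB is 0.778 V / 1048576 = 0.741959 µV.
V_rms = LSB/√12 = 0.741959 µV / √12 = 214.2 nV.

214.2 nV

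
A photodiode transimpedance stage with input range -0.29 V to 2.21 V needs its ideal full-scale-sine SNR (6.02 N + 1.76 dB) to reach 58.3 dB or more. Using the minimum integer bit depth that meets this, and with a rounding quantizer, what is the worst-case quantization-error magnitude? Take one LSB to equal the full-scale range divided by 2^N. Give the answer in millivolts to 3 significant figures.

1.22 mV

The full-scale span is 2.21 − (-0.29) = 2.5 V.
Solving 6.02 N ≥ 58.3 − 1.76: N ≥ 9.392. Round up → N = 10.
One LSB is 2.5 V / 1024 = 2.4414 mV.
Max error for round-to-nearest is LSB/2 = 1.22 mV.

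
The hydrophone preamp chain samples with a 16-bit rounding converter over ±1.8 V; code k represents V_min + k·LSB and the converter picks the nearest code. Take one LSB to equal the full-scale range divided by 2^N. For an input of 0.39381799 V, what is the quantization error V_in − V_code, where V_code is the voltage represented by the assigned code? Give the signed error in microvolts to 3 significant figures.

+13.1 µV

Range = 1.8 − (-1.8) = 3.6 V. LSB = 3.6 V / 2^16 ≈ 54.93 µV.
(V_in − V_min)/LSB = (0.39381799 − (-1.8)) × 65536/3.6 = 39937.2377 → nearest code k = 39937.
Reconstructed level: -1.8 + 39937 × 3.6/65536 V = 0.39380493164 V.
V_in − V_code = 0.39381799 − (0.39380493164) = +13.1 µV.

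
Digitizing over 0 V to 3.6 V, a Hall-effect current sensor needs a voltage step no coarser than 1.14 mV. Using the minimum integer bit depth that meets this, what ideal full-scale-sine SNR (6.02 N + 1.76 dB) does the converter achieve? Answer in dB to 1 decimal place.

74.0 dB

Span = 3.6 V.
Levels needed ≥ 3.6/1.14 mV = 3158. 2^12 = 4096 suffices, so N_min = 12.
6.02(12) + 1.76 = 74.00 dB.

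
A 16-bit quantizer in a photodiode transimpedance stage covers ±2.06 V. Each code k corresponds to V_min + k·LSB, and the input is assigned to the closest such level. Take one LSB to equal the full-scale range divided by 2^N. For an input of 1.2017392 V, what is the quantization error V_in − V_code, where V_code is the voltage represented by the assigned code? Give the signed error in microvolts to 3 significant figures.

−11.3 µV

Span: 2.06 V − (-2.06 V) = 4.12 V. LSB = 4.12 V / 2^16 ≈ 62.87 µV.
Position in LSBs: (1.2017392 − (-2.06)) × 65536/4.12 = 51883.8204; rounding gives k = 51884.
Reconstructed level: -2.06 + 51884 × 4.12/65536 V = 1.2017504883 V.
Error = V_in − V_code = 1.2017392 − (1.2017504883) = −11.3 µV.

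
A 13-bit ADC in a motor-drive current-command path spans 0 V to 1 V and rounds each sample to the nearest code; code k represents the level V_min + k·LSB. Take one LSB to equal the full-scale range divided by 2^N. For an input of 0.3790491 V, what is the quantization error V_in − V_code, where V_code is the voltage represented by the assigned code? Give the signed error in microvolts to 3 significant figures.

+20.8 µV

Range is 1 V. LSB = 1 V / 2^13 ≈ 122.1 µV.
(V_in − V_min)/LSB = (0.3790491 − (0)) × 8192/1 = 3105.1702 → nearest code k = 3105.
Reconstructed level: 0 + 3105 × 1/8192 V = 0.3790283203 V.
e = 0.3790491 − (0.3790283203) = +20.8 µV.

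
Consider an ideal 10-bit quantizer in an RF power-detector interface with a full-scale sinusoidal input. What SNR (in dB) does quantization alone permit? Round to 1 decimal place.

For an ideal N-bit converter with full-scale sine input, SNR = 6.02 N + 1.76 dB. SNR = 6.02 × 10 + 1.76 = 60.20 + 1.76 = 61.96 dB.

62.0 dB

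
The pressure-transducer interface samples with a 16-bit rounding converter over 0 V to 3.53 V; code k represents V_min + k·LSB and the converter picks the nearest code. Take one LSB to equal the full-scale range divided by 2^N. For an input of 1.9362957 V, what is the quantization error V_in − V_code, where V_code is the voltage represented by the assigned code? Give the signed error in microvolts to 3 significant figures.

Span = 3.53 V. LSB = 3.53 V / 2^16 ≈ 53.86 µV.
(V_in − V_min)/LSB = (1.9362957 − (0)) × 65536/3.53 = 35948.1799 → nearest code k = 35948.
V_code = 0 + (35948/65536) × 3.53 = 1.9362860107 V.
e = 1.9362957 − (1.9362860107) = +9.69 µV.

+9.69 µV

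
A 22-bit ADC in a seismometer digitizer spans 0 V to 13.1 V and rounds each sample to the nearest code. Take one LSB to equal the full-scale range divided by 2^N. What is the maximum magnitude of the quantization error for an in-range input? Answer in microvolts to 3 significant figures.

Span = 13.1 V.
Step size = 13.1/4194304 V = 3.1233 µV.
A rounding quantizer has |error| ≤ LSB/2 = 1.56 µV.

1.56 µV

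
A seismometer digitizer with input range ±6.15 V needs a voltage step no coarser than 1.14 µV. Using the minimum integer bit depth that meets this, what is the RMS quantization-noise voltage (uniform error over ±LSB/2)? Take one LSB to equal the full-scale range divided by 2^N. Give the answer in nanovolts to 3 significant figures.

Full-scale range = 6.15 V − (-6.15 V) = 12.3 V.
Levels needed ≥ 12.3/1.14 µV = 1.079e7. 2^24 = 16777216 suffices, so N_min = 24.
Step size = 12.3/16777216 V = 0.73314 µV.
RMS noise = LSB/√12 = 212 nV.

212 nV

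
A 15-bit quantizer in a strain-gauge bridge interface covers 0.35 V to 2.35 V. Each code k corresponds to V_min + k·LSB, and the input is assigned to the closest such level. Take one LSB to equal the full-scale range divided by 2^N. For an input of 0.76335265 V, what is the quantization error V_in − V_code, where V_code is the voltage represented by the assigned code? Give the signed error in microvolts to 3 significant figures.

The full-scale span is 2.35 − (0.35) = 2 V. LSB = 2 V / 2^15 ≈ 61.04 µV.
Position in LSBs: (0.76335265 − (0.35)) × 32768/2 = 6772.3698; rounding gives k = 6772.
V_code = 0.35 + (6772/32768) × 2 = 0.76333007813 V.
e = 0.76335265 − (0.76333007813) = +22.6 µV.

+22.6 µV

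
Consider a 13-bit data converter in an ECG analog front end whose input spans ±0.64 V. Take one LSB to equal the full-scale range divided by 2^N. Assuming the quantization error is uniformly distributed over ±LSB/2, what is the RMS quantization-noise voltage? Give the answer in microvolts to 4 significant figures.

Span: 0.64 V − (-0.64 V) = 1.28 V.
One LSB is 1.28 V / 8192 = 156.250 µV.
σ_q = LSB/√12 = 156.250 µV/3.4641 = 45.11 µV.

45.11 µV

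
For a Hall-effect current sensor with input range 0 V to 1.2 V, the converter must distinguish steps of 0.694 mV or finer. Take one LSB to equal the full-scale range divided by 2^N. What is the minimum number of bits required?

11 bits

Range is 1.2 V.
Need 2^N ≥ 1.2 V / 0.694 mV = 1729 → N_min = 11.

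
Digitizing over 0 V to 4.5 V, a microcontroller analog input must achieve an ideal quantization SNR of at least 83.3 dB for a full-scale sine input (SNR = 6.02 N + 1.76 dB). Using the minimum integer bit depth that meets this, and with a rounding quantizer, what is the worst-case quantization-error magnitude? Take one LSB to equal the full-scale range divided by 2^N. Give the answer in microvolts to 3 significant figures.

137 µV

Range is 4.5 V.
Solving 6.02 N ≥ 83.3 − 1.76: N ≥ 13.545. Round up → N = 14.
LSB = 4.5 V ÷ 2^14 = 4.5/16384 V = 274.66 µV.
Half an LSB is 137 µV.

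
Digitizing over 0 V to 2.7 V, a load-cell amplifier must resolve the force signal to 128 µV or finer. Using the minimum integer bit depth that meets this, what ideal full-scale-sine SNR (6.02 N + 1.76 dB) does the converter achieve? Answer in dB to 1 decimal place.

V_FS = 2.7 V.
Levels needed ≥ 2.7/128 µV = 21090. 2^15 = 32768 suffices, so N_min = 15.
SNR = 6.02 × 15 + 1.76 = 92.06 dB.

92.1 dB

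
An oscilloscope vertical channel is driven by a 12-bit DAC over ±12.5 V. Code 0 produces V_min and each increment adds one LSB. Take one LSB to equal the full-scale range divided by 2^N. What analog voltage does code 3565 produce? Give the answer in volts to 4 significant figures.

Full-scale range = 12.5 V − (-12.5 V) = 25 V. LSB = 25 V / 2^12.
V_out = -12.5 + 3565 × (25/4096) V
      = -12.5 V + 21.7590 V = 9.25903 V.

9.259 V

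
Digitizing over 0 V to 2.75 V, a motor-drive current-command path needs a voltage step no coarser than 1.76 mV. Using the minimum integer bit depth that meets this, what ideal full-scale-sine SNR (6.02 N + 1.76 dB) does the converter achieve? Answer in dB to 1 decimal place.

V_FS = 2.75 V.
Need 2^N ≥ 2.75 V / 1.76 mV = 1562 → N_min = 11.
6.02(11) + 1.76 = 67.98 dB.

68.0 dB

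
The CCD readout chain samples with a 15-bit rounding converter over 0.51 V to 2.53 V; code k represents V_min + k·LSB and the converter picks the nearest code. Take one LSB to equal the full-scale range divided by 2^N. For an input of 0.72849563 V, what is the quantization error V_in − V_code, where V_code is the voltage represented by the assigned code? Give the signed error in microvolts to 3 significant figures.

+24.0 µV

The full-scale span is 2.53 − (0.51) = 2.02 V. LSB = 2.02 V / 2^15 ≈ 61.65 µV.
(0.72849563 − (0.51)) / LSB = 0.21849563 × 32768/2.02 = 3544.3885. Nearest integer: k = 3544.
Reconstructed level: 0.51 + 3544 × 2.02/32768 V = 0.72847167969 V.
e = 0.72849563 − (0.72847167969) = +24.0 µV.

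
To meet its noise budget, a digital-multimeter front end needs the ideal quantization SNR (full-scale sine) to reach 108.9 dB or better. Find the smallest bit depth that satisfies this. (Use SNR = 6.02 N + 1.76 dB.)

Required N = ⌈(108.9 − 1.76)/6.02⌉ = ⌈17.797⌉ = 18.

18 bits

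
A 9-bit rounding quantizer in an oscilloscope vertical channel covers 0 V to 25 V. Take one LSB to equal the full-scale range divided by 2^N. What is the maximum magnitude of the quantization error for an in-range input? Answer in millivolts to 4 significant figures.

Range is 25 V.
Step size = 25/512 V = 48.8281 mV.
A rounding quantizer has |error| ≤ LSB/2 = 24.41 mV.

24.41 mV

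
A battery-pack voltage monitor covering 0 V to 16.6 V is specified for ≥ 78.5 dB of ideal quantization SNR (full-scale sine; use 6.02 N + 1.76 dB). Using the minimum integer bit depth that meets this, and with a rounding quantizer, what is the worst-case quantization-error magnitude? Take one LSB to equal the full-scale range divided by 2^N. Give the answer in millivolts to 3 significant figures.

Range is 16.6 V.
6.02 N + 1.76 ≥ 78.5 gives N ≥ 12.748, so the minimum integer is 13.
One LSB is 16.6 V / 8192 = 2.0264 mV.
Max error for round-to-nearest is LSB/2 = 1.01 mV.

1.01 mV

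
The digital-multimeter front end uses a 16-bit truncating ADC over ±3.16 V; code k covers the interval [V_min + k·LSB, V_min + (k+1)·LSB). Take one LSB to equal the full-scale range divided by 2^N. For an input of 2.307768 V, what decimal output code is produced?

56698

Range = 3.16 − (-3.16) = 6.32 V. LSB = 6.32 V / 2^16 ≈ 96.44 µV.
(V_in − V_min) × 2^16/range = (2.307768 − (-3.16)) × 65536/6.32 = 56698.678.
Floor → code = 56698.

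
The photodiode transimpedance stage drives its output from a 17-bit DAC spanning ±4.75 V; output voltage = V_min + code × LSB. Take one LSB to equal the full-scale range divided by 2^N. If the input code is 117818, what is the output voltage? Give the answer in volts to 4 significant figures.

3.789 V

Full-scale range = 4.75 V − (-4.75 V) = 9.5 V. LSB = 9.5 V / 2^17.
Output = V_min + (117818/131072) × range = -4.75 + 0.898880 × 9.5 V
      = -4.75 V + 8.53936 V = 3.78936 V.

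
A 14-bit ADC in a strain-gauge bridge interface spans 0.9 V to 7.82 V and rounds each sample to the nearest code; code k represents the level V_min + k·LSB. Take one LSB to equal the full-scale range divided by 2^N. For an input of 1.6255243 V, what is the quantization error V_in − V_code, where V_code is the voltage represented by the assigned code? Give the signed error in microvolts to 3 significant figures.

Range = 7.82 − (0.9) = 6.92 V. LSB = 6.92 V / 2^14 ≈ 422.4 µV.
(1.6255243 − (0.9)) / LSB = 0.7255243 × 16384/6.92 = 1717.7731. Nearest integer: k = 1718.
V_code = 0.9 + (1718/16384) × 6.92 = 1.6256201172 V.
Error = V_in − V_code = 1.6255243 − (1.6256201172) = −95.8 µV.

−95.8 µV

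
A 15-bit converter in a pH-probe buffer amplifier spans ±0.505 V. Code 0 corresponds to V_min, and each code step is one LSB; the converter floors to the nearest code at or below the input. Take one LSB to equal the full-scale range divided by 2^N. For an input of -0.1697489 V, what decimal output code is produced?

Span: 0.505 V − (-0.505 V) = 1.01 V. LSB = 1.01 V / 2^15 ≈ 30.82 µV.
code = ⌊(V_in − V_min)/LSB⌋ = ⌊(V_in − V_min) × 2^15 / range⌋
     = ⌊(-0.1697489 − (-0.505)) × 32768 / 1.01⌋ = ⌊0.3352511 × 32768/1.01⌋
     = ⌊10876.741⌋ = 10876.

10876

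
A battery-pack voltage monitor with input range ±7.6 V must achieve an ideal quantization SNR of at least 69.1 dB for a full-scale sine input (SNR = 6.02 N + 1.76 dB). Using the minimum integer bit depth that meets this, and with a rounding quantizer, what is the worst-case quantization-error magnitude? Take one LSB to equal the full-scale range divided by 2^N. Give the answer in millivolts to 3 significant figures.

Range = 7.6 − (-7.6) = 15.2 V.
6.02 N + 1.76 ≥ 69.1 gives N ≥ 11.186, so the minimum integer is 12.
One LSB is 15.2 V / 4096 = 3.7109 mV.
Max error for round-to-nearest is LSB/2 = 1.86 mV.

1.86 mV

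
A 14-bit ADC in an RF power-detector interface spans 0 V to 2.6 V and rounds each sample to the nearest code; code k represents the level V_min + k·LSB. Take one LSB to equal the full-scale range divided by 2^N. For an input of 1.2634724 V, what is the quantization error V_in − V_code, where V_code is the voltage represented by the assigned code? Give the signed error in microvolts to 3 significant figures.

−28.6 µV

Span = 2.6 V. LSB = 2.6 V / 2^14 ≈ 158.7 µV.
(V_in − V_min)/LSB = (1.2634724 − (0)) × 16384/2.6 = 7961.8199 → nearest code k = 7962.
V_code = V_min + k × range/2^14 = 0 + 7962 × 2.6/16384 = 1.2635009766 V.
V_in − V_code = 1.2634724 − (1.2635009766) = −28.6 µV.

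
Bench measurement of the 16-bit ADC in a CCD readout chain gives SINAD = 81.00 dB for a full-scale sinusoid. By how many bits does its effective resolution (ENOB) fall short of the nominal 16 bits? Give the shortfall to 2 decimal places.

Effective bits = (81.00 − 1.76)/6.02 = 13.1628.
Lost resolution: 16 − 13.1628 = 2.8372 bits.

2.84 bits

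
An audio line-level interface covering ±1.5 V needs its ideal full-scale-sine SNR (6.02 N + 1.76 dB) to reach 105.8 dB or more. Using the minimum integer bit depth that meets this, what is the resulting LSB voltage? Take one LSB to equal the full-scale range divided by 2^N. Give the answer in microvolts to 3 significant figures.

11.4 µV

The full-scale span is 1.5 − (-1.5) = 3 V.
N ≥ (105.8 − 1.76)/6.02 = 17.282 → N_min = 18.
One LSB is 3 V / 262144 = 11.4 µV.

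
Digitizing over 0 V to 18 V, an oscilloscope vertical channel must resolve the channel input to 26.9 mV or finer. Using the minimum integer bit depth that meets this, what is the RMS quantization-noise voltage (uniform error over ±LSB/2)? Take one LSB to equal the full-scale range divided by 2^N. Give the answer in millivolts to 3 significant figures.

V_FS = 18 V.
Required number of levels: 18/26.9 mV = 669.14; smallest N with 2^N ≥ that is 10.
LSB = 18 V / 2^10 = 17.578 mV.
V_rms = LSB/√12 = 5.07 mV.

5.07 mV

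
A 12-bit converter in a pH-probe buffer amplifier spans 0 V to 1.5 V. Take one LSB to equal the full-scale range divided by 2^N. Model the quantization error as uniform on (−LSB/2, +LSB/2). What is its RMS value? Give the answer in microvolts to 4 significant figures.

Span = 1.5 V.
LSB = 1.5 V / 2^12 = 366.211 µV.
σ_q = LSB/√12 = 366.211 µV/3.4641 = 105.7 µV.

105.7 µV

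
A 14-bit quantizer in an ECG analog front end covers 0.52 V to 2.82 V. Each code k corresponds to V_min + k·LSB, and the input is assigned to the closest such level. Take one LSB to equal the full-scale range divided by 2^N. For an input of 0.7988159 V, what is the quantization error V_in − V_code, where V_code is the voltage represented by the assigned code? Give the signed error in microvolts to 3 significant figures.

+19.5 µV

Span: 2.82 V − (0.52 V) = 2.3 V. LSB = 2.3 V / 2^14 ≈ 140.4 µV.
Position in LSBs: (0.7988159 − (0.52)) × 16384/2.3 = 1986.1390; rounding gives k = 1986.
V_code = 0.52 + (1986/16384) × 2.3 = 0.79879638672 V.
e = 0.7988159 − (0.79879638672) = +19.5 µV.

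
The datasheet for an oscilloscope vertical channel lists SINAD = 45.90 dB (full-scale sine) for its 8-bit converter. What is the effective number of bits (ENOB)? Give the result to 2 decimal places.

7.33 bits

ENOB = (SINAD − 1.76) / 6.02 = (45.90 − 1.76) / 6.02 = 44.14 / 6.02 = 7.3322.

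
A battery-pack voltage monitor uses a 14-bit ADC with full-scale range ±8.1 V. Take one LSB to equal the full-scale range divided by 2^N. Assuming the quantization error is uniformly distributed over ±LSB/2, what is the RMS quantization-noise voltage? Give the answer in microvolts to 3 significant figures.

285 µV

Full-scale range = 8.1 V − (-8.1 V) = 16.2 V.
LSB = 16.2 V ÷ 2^14 = 16.2/16384 V = 0.98877 mV.
σ_q = LSB/√12 = 0.98877 mV/3.4641 = 285 µV.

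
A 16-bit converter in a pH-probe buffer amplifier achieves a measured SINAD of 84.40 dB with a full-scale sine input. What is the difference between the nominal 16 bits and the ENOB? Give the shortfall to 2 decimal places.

Effective bits = (84.40 − 1.76)/6.02 = 13.7276.
Lost resolution: 16 − 13.7276 = 2.2724 bits.

2.27 bits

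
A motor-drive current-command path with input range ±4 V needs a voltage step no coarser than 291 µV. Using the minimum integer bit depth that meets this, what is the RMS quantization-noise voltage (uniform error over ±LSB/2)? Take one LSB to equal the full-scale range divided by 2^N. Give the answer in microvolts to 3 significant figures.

70.5 µV

Full-scale range = 4 V − (-4 V) = 8 V.
Required number of levels: 8/291 µV = 27491; smallest N with 2^N ≥ that is 15.
LSB = 8 V ÷ 2^15 = 8/32768 V = 244.14 µV.
V_rms = LSB/√12 = 70.5 µV.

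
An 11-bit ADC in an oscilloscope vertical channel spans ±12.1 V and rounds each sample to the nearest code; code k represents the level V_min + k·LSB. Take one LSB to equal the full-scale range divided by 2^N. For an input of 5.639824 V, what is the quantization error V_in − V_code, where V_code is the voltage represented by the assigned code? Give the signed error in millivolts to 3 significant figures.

+3.40 mV

Full-scale range = 12.1 V − (-12.1 V) = 24.2 V. LSB = 24.2 V / 2^11 ≈ 11.82 mV.
(5.639824 − (-12.1)) / LSB = 17.739824 × 2048/24.2 = 1501.2876. Nearest integer: k = 1501.
Reconstructed level: -12.1 + 1501 × 24.2/2048 V = 5.636425781 V.
e = 5.639824 − (5.636425781) = +3.40 mV.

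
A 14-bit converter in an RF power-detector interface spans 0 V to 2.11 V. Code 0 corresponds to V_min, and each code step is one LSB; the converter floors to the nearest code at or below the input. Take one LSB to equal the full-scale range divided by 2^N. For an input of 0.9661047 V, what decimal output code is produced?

V_FS = 2.11 V. LSB = 2.11 V / 2^14 ≈ 128.8 µV.
code = ⌊(V_in − V_min)/LSB⌋ = ⌊(V_in − V_min) × 2^14 / range⌋
     = ⌊(0.9661047 − (0)) × 16384 / 2.11⌋ = ⌊0.9661047 × 16384/2.11⌋
     = ⌊7501.734⌋ = 7501.

7501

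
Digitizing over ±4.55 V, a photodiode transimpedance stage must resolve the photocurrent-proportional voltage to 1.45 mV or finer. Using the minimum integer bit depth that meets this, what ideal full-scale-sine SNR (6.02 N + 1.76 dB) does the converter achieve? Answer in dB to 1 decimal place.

80.0 dB

Span: 4.55 V − (-4.55 V) = 9.1 V.
Need 2^N ≥ 9.1 V / 1.45 mV = 6276 → N_min = 13.
6.02(13) + 1.76 = 80.02 dB.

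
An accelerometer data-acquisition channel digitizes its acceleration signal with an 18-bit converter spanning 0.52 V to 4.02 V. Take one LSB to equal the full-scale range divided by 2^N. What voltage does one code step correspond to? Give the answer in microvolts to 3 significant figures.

13.4 µV

Span: 4.02 V − (0.52 V) = 3.5 V.
There are 2^18 = 262144 steps.
One LSB is 3.5 V / 262144 = 13.4 µV.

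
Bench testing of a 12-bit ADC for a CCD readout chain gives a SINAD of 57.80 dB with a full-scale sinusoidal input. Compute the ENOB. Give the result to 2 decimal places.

Inverting SNR = 6.02 N + 1.76: N_eff = (57.80 − 1.76)/6.02 = 9.3090.

9.31 bits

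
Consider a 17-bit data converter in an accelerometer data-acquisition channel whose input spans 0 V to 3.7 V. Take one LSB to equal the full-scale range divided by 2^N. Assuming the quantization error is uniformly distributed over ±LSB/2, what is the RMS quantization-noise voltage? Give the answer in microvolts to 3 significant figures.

8.15 µV

Range is 3.7 V.
Step size = 3.7/131072 V = 28.229 µV.
σ_q = LSB/√12 = 28.229 µV/3.4641 = 8.15 µV.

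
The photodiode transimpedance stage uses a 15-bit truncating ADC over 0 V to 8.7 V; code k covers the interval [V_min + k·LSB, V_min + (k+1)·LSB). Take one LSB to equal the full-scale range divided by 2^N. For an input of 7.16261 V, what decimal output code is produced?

26977

Span = 8.7 V. LSB = 8.7 V / 2^15 ≈ 265.5 µV.
V_in − V_min = 7.16261 − (0) = 7.16261 V.
Divide by LSB: 7.16261 × 32768/8.7 = 26977.5178.
Truncating gives code 26977.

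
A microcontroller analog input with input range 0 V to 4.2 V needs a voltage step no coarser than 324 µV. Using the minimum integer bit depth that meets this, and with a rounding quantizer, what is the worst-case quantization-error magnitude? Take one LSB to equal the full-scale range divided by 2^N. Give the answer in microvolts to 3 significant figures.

128 µV

Span = 4.2 V.
Levels needed ≥ 4.2/324 µV = 12960. 2^14 = 16384 suffices, so N_min = 14.
LSB = 4.2 V / 2^14 = 256.35 µV.
Half an LSB is 128 µV.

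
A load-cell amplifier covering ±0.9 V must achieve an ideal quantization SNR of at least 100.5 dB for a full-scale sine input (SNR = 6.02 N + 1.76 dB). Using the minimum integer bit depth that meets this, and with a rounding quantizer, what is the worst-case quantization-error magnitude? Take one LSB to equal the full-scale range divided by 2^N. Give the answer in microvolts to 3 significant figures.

The full-scale span is 0.9 − (-0.9) = 1.8 V.
Required N = ⌈(100.5 − 1.76)/6.02⌉ = ⌈16.402⌉ = 17.
One LSB is 1.8 V / 131072 = 13.733 µV.
|e|_max = LSB/2 = 6.87 µV.

6.87 µV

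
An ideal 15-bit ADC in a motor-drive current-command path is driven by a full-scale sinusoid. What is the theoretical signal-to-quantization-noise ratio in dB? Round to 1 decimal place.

SNR = 6.02·15 + 1.76 = 92.06 dB.

92.1 dB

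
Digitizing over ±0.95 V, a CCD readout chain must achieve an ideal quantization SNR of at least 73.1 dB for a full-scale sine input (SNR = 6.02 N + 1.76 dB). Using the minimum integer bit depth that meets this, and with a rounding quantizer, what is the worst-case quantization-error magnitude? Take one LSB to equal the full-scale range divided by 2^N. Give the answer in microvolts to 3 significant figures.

Full-scale range = 0.95 V − (-0.95 V) = 1.9 V.
Required N = ⌈(73.1 − 1.76)/6.02⌉ = ⌈11.850⌉ = 12.
LSB = 1.9 V ÷ 2^12 = 1.9/4096 V = 463.87 µV.
Half an LSB is 232 µV.

232 µV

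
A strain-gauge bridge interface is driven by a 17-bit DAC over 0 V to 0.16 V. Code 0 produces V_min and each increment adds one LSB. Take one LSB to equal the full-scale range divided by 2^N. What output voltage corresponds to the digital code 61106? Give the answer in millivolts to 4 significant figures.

Range is 0.16 V. LSB = 0.16 V / 2^17.
V_out = 0 + 61106 × (0.16/131072) V
      = 0 + 0.0745923 = 0.0745923 V.

74.59 mV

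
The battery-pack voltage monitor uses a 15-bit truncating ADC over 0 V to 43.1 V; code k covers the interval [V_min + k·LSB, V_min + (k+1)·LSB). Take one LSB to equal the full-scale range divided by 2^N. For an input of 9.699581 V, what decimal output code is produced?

Span = 43.1 V. LSB = 43.1 V / 2^15 ≈ 1.315 mV.
(V_in − V_min) × 2^15/range = (9.699581 − (0)) × 32768/43.1 = 7374.382.
Floor → code = 7374.

7374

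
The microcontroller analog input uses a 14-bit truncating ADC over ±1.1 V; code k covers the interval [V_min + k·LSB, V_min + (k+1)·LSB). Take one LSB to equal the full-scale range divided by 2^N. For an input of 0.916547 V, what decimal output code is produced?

15017

Span: 1.1 V − (-1.1 V) = 2.2 V. LSB = 2.2 V / 2^14 ≈ 134.3 µV.
code = ⌊(V_in − V_min)/LSB⌋ = ⌊(V_in − V_min) × 2^14 / range⌋
     = ⌊(0.916547 − (-1.1)) × 16384 / 2.2⌋ = ⌊2.016547 × 16384/2.2⌋
     = ⌊15017.775⌋ = 15017.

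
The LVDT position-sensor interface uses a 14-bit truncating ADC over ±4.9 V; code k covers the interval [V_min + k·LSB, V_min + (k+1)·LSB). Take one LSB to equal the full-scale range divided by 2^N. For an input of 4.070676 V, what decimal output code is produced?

14997

The full-scale span is 4.9 − (-4.9) = 9.8 V. LSB = 9.8 V / 2^14 ≈ 0.5981 mV.
V_in − V_min = 4.070676 − (-4.9) = 8.970676 V.
Divide by LSB: 8.970676 × 16384/9.8 = 14997.5057.
Truncating gives code 14997.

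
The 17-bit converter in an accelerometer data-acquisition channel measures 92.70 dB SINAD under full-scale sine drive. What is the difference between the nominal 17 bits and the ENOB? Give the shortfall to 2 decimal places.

1.89 bits

ENOB = (SINAD − 1.76)/6.02 = (92.70 − 1.76)/6.02 = 15.1063 bits.
Lost resolution: 17 − 15.1063 = 1.8937 bits.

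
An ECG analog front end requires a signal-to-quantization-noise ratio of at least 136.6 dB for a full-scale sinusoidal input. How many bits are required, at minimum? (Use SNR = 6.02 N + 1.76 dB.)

23 bits

6.02 N + 1.76 ≥ 136.6 gives N ≥ 22.399, so the minimum integer is 23.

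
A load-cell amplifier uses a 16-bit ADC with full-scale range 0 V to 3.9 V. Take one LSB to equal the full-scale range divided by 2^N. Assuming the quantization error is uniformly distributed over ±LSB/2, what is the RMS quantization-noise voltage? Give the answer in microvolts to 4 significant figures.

17.18 µV

Full-scale range = 3.9 V.
LSB = 3.9 V / 2^16 = 59.5093 µV.
For a uniform distribution on [−LSB/2, +LSB/2], V_rms = LSB/√12 = 59.5093 µV/3.4641 = 17.18 µV.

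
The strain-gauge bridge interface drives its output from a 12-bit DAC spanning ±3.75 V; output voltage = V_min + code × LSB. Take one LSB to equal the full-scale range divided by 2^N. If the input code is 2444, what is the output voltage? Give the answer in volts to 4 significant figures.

Span: 3.75 V − (-3.75 V) = 7.5 V. LSB = 7.5 V / 2^12.
V_out = -3.75 + 2444 × (7.5/4096) V
      = -3.75 V + 4.47510 V = 0.725098 V.

0.7251 V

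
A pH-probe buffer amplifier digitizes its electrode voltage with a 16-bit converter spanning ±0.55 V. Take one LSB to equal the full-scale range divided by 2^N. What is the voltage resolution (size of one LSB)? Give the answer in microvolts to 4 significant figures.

The full-scale span is 0.55 − (-0.55) = 1.1 V.
2^16 = 65536 levels.
LSB = 1.1 V / 2^16 = 16.78 µV.

16.78 µV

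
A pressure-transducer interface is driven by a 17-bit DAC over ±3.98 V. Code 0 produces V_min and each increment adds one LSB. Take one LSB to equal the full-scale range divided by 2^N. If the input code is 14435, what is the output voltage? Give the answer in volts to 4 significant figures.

The full-scale span is 3.98 − (-3.98) = 7.96 V. LSB = 7.96 V / 2^17.
V_out = -3.98 + 14435 × (7.96/131072) V
      = -3.98 V + 0.876637 V = -3.10336 V.

-3.103 V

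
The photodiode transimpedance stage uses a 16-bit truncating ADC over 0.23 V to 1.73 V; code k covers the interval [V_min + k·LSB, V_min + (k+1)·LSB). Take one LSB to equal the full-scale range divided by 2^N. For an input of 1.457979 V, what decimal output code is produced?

Range = 1.73 − (0.23) = 1.5 V. LSB = 1.5 V / 2^16 ≈ 22.89 µV.
code = ⌊(V_in − V_min)/LSB⌋ = ⌊(V_in − V_min) × 2^16 / range⌋
     = ⌊(1.457979 − (0.23)) × 65536 / 1.5⌋ = ⌊1.227979 × 65536/1.5⌋
     = ⌊53651.221⌋ = 53651.

53651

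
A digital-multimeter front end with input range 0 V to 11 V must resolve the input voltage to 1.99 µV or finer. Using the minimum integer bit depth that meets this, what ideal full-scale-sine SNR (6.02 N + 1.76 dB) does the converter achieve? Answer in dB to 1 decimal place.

V_FS = 11 V.
Levels needed ≥ 11/1.99 µV = 5.528e6. 2^23 = 8388608 suffices, so N_min = 23.
Ideal SNR at N = 23: 6.02·23 + 1.76 = 140.2 dB.

140.2 dB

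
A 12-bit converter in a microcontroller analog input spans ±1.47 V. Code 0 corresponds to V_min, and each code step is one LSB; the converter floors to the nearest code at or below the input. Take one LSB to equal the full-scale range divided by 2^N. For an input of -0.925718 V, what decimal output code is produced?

758

Span: 1.47 V − (-1.47 V) = 2.94 V. LSB = 2.94 V / 2^12 ≈ 0.7178 mV.
V_in − V_min = -0.925718 − (-1.47) = 0.544282 V.
Divide by LSB: 0.544282 × 4096/2.94 = 758.2922.
Truncating gives code 758.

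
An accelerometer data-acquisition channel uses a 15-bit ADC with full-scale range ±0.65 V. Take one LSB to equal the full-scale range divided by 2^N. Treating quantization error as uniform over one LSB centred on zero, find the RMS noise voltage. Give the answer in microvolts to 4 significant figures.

Full-scale range = 0.65 V − (-0.65 V) = 1.3 V.
LSB = 1.3 V / 2^15 = 39.6729 µV.
RMS of a uniform error over width LSB is LSB/√12 = 11.45 µV.

11.45 µV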